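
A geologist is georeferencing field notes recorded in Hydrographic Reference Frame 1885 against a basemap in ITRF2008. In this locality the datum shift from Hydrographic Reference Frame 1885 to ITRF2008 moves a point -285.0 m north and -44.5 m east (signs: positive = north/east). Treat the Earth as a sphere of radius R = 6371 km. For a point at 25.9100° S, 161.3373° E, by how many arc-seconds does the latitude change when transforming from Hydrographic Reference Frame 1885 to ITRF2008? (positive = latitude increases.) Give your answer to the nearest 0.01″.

Δφ = -9.23″

On a sphere of radius R, 1 rad of latitude = R, so Δφ = ΔN / R = -285.0 / 6371000 = -4.4734e-05 rad = -9.227″.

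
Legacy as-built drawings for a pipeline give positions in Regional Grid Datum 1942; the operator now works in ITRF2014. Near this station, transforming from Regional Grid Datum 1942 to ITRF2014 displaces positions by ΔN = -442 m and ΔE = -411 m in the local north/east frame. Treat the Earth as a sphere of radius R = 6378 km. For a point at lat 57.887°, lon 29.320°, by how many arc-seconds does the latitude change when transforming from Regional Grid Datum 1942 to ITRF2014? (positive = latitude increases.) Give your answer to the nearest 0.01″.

On a sphere of radius R, 1 rad of latitude = R, so Δφ = ΔN / R = -442.0 / 6378000 = -6.9301e-05 rad = -14.294″.

Δφ = -14.29″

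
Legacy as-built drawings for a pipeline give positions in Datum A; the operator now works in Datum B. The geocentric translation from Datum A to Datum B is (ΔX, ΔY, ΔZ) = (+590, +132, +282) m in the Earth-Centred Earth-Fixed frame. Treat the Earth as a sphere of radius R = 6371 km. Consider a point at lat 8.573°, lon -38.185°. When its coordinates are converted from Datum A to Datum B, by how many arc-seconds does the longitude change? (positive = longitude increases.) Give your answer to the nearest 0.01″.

sin φ = 0.149069, cos φ = 0.988827, sin λ = -0.618203, cos λ = 0.786019.
East component: ΔE = −sin λ·ΔX + cos λ·ΔY = −(-0.618203)(590) + (0.786019)(132) = 468.49 m.
1° of latitude spans πR/180 = 111195 m; at latitude φ, 1° of longitude spans that × cos φ = 109952.5 m, so Δλ = 468.49 / 109952.5 × 3600 = 15.339″.

Δλ = 15.34″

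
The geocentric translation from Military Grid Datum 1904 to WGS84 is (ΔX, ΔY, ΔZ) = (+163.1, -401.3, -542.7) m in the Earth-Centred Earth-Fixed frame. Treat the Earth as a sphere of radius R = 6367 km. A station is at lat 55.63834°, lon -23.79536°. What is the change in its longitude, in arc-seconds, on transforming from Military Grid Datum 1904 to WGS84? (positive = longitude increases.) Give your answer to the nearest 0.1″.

sin φ = 0.825491, cos φ = 0.564415, sin λ = -0.403471, cos λ = 0.914992.
East component: ΔE = −sin λ·ΔX + cos λ·ΔY = −(-0.403471)(163.1) + (0.914992)(-401.3) = -301.38 m.
1° of latitude spans πR/180 = 111125 m; at latitude φ, 1° of longitude spans that × cos φ = 62720.7 m, so Δλ = -301.38 / 62720.7 × 3600 = -17.298″.

Δλ = -17.3″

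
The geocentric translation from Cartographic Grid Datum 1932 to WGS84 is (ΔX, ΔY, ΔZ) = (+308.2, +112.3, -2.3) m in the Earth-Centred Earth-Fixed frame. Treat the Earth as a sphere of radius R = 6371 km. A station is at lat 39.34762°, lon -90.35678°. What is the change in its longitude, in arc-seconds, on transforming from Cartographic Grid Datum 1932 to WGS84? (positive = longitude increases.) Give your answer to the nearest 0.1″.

sin φ = 0.634024, cos φ = 0.773314, sin λ = -0.999981, cos λ = -0.006227.
East component: ΔE = −sin λ·ΔX + cos λ·ΔY = −(-0.999981)(308.2) + (-0.006227)(112.3) = 307.49 m.
1° of latitude spans πR/180 = 111195 m; at latitude φ, 1° of longitude spans that × cos φ = 85988.5 m, so Δλ = 307.49 / 85988.5 × 3600 = 12.874″.

Δλ = 12.9″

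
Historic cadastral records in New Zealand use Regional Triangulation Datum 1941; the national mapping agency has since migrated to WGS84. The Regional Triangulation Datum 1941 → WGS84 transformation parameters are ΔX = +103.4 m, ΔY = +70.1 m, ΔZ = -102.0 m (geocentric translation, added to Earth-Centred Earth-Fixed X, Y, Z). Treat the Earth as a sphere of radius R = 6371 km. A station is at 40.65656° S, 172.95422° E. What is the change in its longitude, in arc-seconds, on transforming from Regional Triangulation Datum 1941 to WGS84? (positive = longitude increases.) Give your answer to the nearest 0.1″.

Δλ = -3.5″

sin φ = -0.651523, cos φ = 0.758629, sin λ = 0.122662, cos λ = -0.992448.
East component: ΔE = −sin λ·ΔX + cos λ·ΔY = −(0.122662)(103.4) + (-0.992448)(70.1) = -82.25 m.
1° of latitude spans πR/180 = 111195 m; at latitude φ, 1° of longitude spans that × cos φ = 84355.6 m, so Δλ = -82.25 / 84355.6 × 3600 = -3.510″.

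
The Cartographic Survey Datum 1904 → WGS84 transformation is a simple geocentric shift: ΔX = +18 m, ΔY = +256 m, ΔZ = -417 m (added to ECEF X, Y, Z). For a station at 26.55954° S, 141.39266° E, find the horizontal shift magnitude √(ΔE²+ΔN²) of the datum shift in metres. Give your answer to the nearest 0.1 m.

The local east axis at (φ, λ) is (−sin λ, cos λ, 0), so ΔE = −sin(141.39266°)·18 + cos(141.39266°)·256 = -211.28 m.
The local north axis is (−sin φ cos λ, −sin φ sin λ, cos φ), giving ΔN = -6.289 + 71.424 − 372.994 = -307.86 m.
Horizontal magnitude = √(ΔE² + ΔN²) = √((-211.28)² + (-307.86)²) = 373.39 m.

373.4 m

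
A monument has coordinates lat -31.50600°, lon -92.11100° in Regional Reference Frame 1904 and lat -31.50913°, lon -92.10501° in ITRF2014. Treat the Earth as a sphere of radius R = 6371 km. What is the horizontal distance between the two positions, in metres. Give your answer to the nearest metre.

Δφ = -31.50913° − -31.50600° = -0.00313°; Δλ = -92.10501° − -92.11100° = +0.00599°.
1° along a meridian = πR/180 = 111195 m.
ΔN = Δφ × 111195 = -348.0 m; ΔE = Δλ × 111195 × cos(-31.50600°) = +0.00599 × 111195 × 0.852585 = 567.9 m.
Distance = √(ΔE² + ΔN²) = √(567.9² + (-348.0)²) = 666.0 m.

666 m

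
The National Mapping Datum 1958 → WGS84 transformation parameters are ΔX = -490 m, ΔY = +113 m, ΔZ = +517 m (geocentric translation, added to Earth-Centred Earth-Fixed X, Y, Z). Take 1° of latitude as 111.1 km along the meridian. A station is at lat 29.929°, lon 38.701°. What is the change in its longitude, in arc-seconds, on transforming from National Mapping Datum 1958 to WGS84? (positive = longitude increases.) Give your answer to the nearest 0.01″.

Δλ = 14.75″

sin φ = 0.498926, cos φ = 0.866644, sin λ = 0.625256, cos λ = 0.780419.
East component: ΔE = −sin λ·ΔX + cos λ·ΔY = −(0.625256)(-490) + (0.780419)(113) = 394.56 m.
1° of latitude spans 111100 m; at latitude φ, 1° of longitude spans that × cos φ = 96284.2 m, so Δλ = 394.56 / 96284.2 × 3600 = 14.752″.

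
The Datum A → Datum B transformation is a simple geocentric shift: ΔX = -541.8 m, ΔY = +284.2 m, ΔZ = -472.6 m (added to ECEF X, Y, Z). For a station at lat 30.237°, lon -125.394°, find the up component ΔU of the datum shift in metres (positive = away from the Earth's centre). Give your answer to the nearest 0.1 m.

ΔU = -167.0 m

The local up (radial) axis is (cos φ cos λ, cos φ sin λ, sin φ), giving ΔU = 271.115 − 200.157 − 237.991 = -167.03 m.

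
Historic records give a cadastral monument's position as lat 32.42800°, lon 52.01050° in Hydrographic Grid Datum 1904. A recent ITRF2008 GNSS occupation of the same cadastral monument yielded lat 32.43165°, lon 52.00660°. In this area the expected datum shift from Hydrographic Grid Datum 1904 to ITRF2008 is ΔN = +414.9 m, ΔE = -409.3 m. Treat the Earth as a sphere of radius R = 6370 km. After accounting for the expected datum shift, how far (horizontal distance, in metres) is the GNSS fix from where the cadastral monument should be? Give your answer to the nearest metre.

44 m

Observed coordinate differences: Δφ = +0.00365°, Δλ = -0.00390°.
Converting to metres (1° lat = 111177 m, cos φ = 0.844066): observed ΔN = 405.8 m, observed ΔE = -366.0 m.
Subtracting the expected shift leaves a residual of 405.8 − (414.9) = -9.1 m north and -366.0 − (-409.3) = 43.3 m east.
Residual distance = √((-9.1)² + 43.3²) = 44.3 m.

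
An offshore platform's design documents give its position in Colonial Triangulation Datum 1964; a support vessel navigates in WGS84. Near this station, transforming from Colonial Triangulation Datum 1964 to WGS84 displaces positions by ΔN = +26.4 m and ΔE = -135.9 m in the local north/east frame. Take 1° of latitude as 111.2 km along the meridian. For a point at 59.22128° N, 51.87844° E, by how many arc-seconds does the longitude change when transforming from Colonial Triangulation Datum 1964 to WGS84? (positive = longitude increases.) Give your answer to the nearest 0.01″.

Δλ = -8.60″

At latitude 59.22128°, cos φ = 0.511724.
1° of longitude at this latitude = 111.2 × cos φ = 56.90 km, so Δλ = -135.9 / 56903.7 = -0.0023882° = -8.598″.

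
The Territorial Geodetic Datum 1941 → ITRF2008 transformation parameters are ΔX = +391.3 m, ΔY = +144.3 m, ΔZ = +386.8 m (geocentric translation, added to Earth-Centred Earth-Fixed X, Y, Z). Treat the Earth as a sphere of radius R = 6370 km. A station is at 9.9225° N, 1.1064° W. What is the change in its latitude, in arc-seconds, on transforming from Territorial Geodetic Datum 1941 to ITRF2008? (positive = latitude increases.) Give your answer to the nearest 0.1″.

sin φ = 0.172316, cos φ = 0.985042, sin λ = -0.019309, cos λ = 0.999814.
North component: ΔN = −sin φ cos λ·ΔX − sin φ sin λ·ΔY + cos φ·ΔZ = −(0.172316)(0.999814)(391.3) − (0.172316)(-0.019309)(144.3) + (0.985042)(386.8) = 314.08 m.
1° of latitude spans πR/180 = 111177 m, so Δφ = 314.08 / 111177 × 3600 = 10.170″.

Δφ = 10.2″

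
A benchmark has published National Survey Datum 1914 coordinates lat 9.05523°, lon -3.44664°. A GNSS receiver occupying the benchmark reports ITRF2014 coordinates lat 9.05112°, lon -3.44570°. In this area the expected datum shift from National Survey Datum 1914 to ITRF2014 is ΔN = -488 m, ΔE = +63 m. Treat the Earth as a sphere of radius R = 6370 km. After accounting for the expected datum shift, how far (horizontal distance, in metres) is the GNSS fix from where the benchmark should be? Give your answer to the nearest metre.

Observed coordinate differences: Δφ = -0.00411°, Δλ = +0.00094°.
Converting to metres (1° lat = 111177 m, cos φ = 0.987537): observed ΔN = -456.9 m, observed ΔE = 103.2 m.
Subtracting the expected shift leaves a residual of -456.9 − (-488) = 31.1 m north and 103.2 − (63) = 40.2 m east.
Residual distance = √(31.1² + 40.2²) = 50.8 m.

51 m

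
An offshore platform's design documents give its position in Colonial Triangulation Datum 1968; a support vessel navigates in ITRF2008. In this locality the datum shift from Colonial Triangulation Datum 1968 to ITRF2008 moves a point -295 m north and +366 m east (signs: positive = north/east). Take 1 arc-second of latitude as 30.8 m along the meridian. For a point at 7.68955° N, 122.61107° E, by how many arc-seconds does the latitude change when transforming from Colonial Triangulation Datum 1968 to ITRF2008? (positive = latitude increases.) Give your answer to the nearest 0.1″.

1″ of latitude = 30.80 m, so Δφ = -295.0 / 30.80 = -9.578″.

Δφ = -9.6″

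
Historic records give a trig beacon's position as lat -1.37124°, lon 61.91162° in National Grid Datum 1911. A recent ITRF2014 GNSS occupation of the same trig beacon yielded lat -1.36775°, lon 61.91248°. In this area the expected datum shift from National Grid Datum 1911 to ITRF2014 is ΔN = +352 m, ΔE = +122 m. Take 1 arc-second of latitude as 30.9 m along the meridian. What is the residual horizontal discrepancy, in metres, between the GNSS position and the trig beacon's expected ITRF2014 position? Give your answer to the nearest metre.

45 m

Observed coordinate differences: Δφ = +0.00349°, Δλ = +0.00086°.
Converting to metres (1° lat = 111240 m, cos φ = 0.999714): observed ΔN = 388.2 m, observed ΔE = 95.6 m.
Subtracting the expected shift leaves a residual of 388.2 − (352) = 36.2 m north and 95.6 − (122) = -26.4 m east.
Residual distance = √(36.2² + (-26.4)²) = 44.8 m.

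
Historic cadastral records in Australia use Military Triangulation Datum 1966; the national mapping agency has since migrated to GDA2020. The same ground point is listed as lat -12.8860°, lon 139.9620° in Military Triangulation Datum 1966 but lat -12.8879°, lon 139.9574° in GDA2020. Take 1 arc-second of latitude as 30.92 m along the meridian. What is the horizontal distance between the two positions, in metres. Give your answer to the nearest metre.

Δφ = -12.8879° − -12.8860° = -0.0019°; Δλ = 139.9574° − 139.9620° = -0.0046°.
1° of latitude = 3600 × 30.92 = 111312 m.
ΔN = Δφ × 111312 = -211.5 m; ΔE = Δλ × 111312 × cos(-12.8860°) = -0.0046 × 111312 × 0.974816 = -499.1 m.
Distance = √(ΔE² + ΔN²) = √((-499.1)² + (-211.5)²) = 542.1 m.

542 m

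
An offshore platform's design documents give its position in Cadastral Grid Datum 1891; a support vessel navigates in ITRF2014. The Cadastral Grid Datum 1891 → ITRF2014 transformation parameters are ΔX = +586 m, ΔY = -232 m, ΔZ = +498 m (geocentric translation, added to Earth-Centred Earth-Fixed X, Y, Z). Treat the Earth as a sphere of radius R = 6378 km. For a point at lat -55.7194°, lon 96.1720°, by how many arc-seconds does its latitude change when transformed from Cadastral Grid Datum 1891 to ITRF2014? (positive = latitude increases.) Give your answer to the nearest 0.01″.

Δφ = 1.22″

sin φ = -0.826289, cos φ = 0.563246, sin λ = 0.994204, cos λ = -0.107514.
North component: ΔN = −sin φ cos λ·ΔX − sin φ sin λ·ΔY + cos φ·ΔZ = −(-0.826289)(-0.107514)(586) − (-0.826289)(0.994204)(-232) + (0.563246)(498) = 37.85 m.
1° of latitude spans πR/180 = 111317 m, so Δφ = 37.85 / 111317 × 3600 = 1.224″.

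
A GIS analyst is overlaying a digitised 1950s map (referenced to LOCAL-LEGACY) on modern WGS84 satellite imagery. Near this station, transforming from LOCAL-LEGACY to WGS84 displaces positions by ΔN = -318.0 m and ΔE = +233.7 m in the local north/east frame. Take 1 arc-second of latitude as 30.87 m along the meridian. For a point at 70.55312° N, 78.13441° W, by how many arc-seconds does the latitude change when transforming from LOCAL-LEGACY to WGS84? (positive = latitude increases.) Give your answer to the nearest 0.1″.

1″ of latitude = 30.87 m, so Δφ = -318.0 / 30.87 = -10.301″.

Δφ = -10.3″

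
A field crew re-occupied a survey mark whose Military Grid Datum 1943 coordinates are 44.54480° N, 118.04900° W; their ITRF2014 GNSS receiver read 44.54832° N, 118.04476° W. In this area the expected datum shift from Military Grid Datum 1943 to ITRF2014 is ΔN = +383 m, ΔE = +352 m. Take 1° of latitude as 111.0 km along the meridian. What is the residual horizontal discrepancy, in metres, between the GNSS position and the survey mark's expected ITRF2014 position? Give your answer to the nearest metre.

18 m

Observed coordinate differences: Δφ = +0.00352°, Δλ = +0.00424°.
Converting to metres (1° lat = 111000 m, cos φ = 0.712702): observed ΔN = 390.7 m, observed ΔE = 335.4 m.
Subtracting the expected shift leaves a residual of 390.7 − (383) = 7.7 m north and 335.4 − (352) = -16.6 m east.
Residual distance = √(7.7² + (-16.6)²) = 18.3 m.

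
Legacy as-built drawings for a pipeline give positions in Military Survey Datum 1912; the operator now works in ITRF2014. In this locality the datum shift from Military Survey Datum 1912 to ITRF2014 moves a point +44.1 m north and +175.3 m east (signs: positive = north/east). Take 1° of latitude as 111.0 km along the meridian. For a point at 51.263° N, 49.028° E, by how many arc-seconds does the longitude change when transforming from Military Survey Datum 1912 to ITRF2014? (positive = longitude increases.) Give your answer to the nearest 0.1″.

At latitude 51.263°, cos φ = 0.625747.
1° of longitude at this latitude = 111.0 × cos φ = 69.46 km, so Δλ = 175.3 / 69457.9 = 0.0025238° = 9.086″.

Δλ = 9.1″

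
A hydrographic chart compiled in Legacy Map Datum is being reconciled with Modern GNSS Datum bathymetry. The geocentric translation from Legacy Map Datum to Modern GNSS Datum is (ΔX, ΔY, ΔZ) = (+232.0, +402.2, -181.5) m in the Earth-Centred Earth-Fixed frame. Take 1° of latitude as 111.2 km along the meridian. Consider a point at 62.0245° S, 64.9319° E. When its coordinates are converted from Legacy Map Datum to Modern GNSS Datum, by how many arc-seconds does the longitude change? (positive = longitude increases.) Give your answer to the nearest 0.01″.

Δλ = -2.74″

sin φ = -0.883148, cos φ = 0.469094, sin λ = 0.905805, cos λ = 0.423695.
East component: ΔE = −sin λ·ΔX + cos λ·ΔY = −(0.905805)(232.0) + (0.423695)(402.2) = -39.74 m.
1° of latitude spans 111200 m; at latitude φ, 1° of longitude spans that × cos φ = 52163.2 m, so Δλ = -39.74 / 52163.2 × 3600 = -2.742″.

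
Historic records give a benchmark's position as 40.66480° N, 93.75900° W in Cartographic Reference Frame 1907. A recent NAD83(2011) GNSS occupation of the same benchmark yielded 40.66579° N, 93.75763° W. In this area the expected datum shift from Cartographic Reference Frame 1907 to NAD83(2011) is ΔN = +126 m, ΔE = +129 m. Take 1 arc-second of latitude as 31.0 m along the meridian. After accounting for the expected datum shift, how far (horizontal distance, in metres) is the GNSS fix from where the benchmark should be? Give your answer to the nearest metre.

20 m

Observed coordinate differences: Δφ = +0.00099°, Δλ = +0.00137°.
Converting to metres (1° lat = 111600 m, cos φ = 0.758535): observed ΔN = 110.5 m, observed ΔE = 116.0 m.
Subtracting the expected shift leaves a residual of 110.5 − (126) = -15.5 m north and 116.0 − (129) = -13.0 m east.
Residual distance = √((-15.5)² + (-13.0)²) = 20.3 m.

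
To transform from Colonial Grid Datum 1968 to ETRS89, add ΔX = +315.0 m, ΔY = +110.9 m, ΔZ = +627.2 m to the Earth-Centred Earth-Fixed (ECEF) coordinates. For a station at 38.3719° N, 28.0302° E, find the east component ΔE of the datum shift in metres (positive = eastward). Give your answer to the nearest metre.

The local east axis at (φ, λ) is (−sin λ, cos λ, 0), so ΔE = −sin(28.0302°)·315.0 + cos(28.0302°)·110.9 = -50.14 m.

ΔE = -50 m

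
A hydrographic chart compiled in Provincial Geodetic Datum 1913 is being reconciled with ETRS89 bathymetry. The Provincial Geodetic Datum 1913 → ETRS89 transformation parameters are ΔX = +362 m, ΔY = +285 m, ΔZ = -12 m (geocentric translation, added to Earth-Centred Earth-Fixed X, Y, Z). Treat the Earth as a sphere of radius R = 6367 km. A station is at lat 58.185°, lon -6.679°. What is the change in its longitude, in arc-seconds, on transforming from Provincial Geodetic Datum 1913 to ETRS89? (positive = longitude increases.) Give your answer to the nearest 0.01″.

Δλ = 19.98″

sin φ = 0.849755, cos φ = 0.527178, sin λ = -0.116307, cos λ = 0.993213.
East component: ΔE = −sin λ·ΔX + cos λ·ΔY = −(-0.116307)(362) + (0.993213)(285) = 325.17 m.
1° of latitude spans πR/180 = 111125 m; at latitude φ, 1° of longitude spans that × cos φ = 58582.7 m, so Δλ = 325.17 / 58582.7 × 3600 = 19.982″.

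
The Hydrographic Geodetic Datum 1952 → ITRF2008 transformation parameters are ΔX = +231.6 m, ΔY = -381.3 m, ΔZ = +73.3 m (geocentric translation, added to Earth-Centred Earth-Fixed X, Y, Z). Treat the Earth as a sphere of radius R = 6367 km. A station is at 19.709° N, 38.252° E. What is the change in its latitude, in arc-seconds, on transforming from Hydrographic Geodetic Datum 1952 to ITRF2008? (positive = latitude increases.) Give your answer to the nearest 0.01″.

sin φ = 0.337243, cos φ = 0.941418, sin λ = 0.619121, cos λ = 0.785295.
North component: ΔN = −sin φ cos λ·ΔX − sin φ sin λ·ΔY + cos φ·ΔZ = −(0.337243)(0.785295)(231.6) − (0.337243)(0.619121)(-381.3) + (0.941418)(73.3) = 87.28 m.
1° of latitude spans πR/180 = 111125 m, so Δφ = 87.28 / 111125 × 3600 = 2.828″.

Δφ = 2.83″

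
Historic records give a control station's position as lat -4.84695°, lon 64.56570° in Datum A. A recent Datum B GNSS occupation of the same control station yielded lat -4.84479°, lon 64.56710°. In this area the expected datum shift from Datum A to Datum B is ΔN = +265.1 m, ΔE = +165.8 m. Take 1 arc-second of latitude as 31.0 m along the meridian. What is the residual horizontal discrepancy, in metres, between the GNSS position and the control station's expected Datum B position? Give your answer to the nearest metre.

Observed coordinate differences: Δφ = +0.00216°, Δλ = +0.00140°.
Converting to metres (1° lat = 111600 m, cos φ = 0.996424): observed ΔN = 241.1 m, observed ΔE = 155.7 m.
Subtracting the expected shift leaves a residual of 241.1 − (265.1) = -24.0 m north and 155.7 − (165.8) = -10.1 m east.
Residual distance = √((-24.0)² + (-10.1)²) = 26.1 m.

26 m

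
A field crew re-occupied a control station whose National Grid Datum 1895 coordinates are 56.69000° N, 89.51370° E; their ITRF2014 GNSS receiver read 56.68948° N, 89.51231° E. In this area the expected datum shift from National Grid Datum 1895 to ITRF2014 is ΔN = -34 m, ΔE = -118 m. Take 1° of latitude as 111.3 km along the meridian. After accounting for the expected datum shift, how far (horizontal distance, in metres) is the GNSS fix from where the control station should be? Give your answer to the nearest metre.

41 m

Observed coordinate differences: Δφ = -0.00052°, Δλ = -0.00139°.
Converting to metres (1° lat = 111300 m, cos φ = 0.549169): observed ΔN = -57.9 m, observed ΔE = -85.0 m.
Subtracting the expected shift leaves a residual of -57.9 − (-34) = -23.9 m north and -85.0 − (-118) = 33.0 m east.
Residual distance = √((-23.9)² + 33.0²) = 40.8 m.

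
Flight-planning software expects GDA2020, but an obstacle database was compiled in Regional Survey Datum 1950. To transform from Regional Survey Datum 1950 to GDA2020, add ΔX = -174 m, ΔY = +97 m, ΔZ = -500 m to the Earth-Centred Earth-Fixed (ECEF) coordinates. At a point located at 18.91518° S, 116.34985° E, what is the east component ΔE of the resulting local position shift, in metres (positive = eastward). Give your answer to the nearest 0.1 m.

ΔE = 112.9 m

The local east axis at (φ, λ) is (−sin λ, cos λ, 0), so ΔE = −sin(116.34985°)·(-174) + cos(116.34985°)·97 = 112.87 m.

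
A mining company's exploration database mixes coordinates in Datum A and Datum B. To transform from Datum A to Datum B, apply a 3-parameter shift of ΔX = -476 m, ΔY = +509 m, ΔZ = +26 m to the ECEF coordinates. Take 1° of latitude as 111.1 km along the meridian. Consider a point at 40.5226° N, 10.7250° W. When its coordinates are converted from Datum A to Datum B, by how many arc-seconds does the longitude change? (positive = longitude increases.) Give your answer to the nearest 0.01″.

Δλ = 17.54″

sin φ = 0.649748, cos φ = 0.760150, sin λ = -0.186095, cos λ = 0.982532.
East component: ΔE = −sin λ·ΔX + cos λ·ΔY = −(-0.186095)(-476) + (0.982532)(509) = 411.53 m.
1° of latitude spans 111100 m; at latitude φ, 1° of longitude spans that × cos φ = 84452.6 m, so Δλ = 411.53 / 84452.6 × 3600 = 17.542″.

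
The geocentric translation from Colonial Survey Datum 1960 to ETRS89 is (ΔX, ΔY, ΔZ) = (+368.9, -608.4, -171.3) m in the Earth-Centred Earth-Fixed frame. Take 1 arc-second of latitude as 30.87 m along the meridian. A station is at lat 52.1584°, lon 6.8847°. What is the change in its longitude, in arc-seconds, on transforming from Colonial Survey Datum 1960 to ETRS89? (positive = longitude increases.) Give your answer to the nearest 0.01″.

sin φ = 0.789710, cos φ = 0.613481, sin λ = 0.119872, cos λ = 0.992789.
East component: ΔE = −sin λ·ΔX + cos λ·ΔY = −(0.119872)(368.9) + (0.992789)(-608.4) = -648.23 m.
1° of latitude spans 3600 × 30.87 = 111132 m; at latitude φ, 1° of longitude spans that × cos φ = 68177.3 m, so Δλ = -648.23 / 68177.3 × 3600 = -34.229″.

Δλ = -34.23″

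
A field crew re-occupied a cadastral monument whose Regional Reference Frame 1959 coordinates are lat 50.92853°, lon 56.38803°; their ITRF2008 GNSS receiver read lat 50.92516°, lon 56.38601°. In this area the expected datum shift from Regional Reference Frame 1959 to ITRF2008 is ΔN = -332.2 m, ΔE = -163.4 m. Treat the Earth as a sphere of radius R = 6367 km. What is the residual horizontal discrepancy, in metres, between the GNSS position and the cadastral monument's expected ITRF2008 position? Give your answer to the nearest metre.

Observed coordinate differences: Δφ = -0.00337°, Δλ = -0.00202°.
Converting to metres (1° lat = 111125 m, cos φ = 0.630289): observed ΔN = -374.5 m, observed ΔE = -141.5 m.
Subtracting the expected shift leaves a residual of -374.5 − (-332.2) = -42.3 m north and -141.5 − (-163.4) = 21.9 m east.
Residual distance = √((-42.3)² + 21.9²) = 47.6 m.

48 m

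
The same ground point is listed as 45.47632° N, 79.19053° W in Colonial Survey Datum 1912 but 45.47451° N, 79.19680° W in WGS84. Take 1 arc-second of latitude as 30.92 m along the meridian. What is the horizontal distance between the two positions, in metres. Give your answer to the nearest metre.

529 m

Δφ = 45.47451° − 45.47632° = -0.00181°; Δλ = -79.19680° − -79.19053° = -0.00627°.
1° of latitude = 3600 × 30.92 = 111312 m.
ΔN = Δφ × 111312 = -201.5 m; ΔE = Δλ × 111312 × cos(45.47632°) = -0.00627 × 111312 × 0.701204 = -489.4 m.
Distance = √(ΔE² + ΔN²) = √((-489.4)² + (-201.5)²) = 529.2 m.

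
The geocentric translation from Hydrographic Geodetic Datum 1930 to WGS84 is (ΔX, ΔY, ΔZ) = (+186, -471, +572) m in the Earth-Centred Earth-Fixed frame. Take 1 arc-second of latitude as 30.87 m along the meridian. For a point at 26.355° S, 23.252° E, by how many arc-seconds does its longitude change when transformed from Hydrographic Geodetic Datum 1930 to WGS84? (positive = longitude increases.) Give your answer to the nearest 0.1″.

sin φ = -0.443932, cos φ = 0.896061, sin λ = 0.394776, cos λ = 0.918777.
East component: ΔE = −sin λ·ΔX + cos λ·ΔY = −(0.394776)(186) + (0.918777)(-471) = -506.17 m.
1° of latitude spans 3600 × 30.87 = 111132 m; at latitude φ, 1° of longitude spans that × cos φ = 99581.0 m, so Δλ = -506.17 / 99581.0 × 3600 = -18.299″.

Δλ = -18.3″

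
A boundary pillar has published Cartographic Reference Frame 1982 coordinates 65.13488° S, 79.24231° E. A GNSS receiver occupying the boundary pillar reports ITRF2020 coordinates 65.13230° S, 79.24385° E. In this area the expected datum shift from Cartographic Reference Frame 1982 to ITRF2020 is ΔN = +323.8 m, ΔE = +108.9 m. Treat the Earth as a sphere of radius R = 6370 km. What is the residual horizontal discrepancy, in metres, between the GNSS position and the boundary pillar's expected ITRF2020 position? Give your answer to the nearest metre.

Observed coordinate differences: Δφ = +0.00258°, Δλ = +0.00154°.
Converting to metres (1° lat = 111177 m, cos φ = 0.420484): observed ΔN = 286.8 m, observed ΔE = 72.0 m.
Subtracting the expected shift leaves a residual of 286.8 − (323.8) = -37.0 m north and 72.0 − (108.9) = -36.9 m east.
Residual distance = √((-37.0)² + (-36.9)²) = 52.2 m.

52 m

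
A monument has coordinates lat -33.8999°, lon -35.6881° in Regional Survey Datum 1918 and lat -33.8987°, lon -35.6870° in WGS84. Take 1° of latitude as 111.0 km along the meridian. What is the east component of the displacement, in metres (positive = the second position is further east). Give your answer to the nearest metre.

Δφ = -33.8987° − -33.8999° = +0.0012°; Δλ = -35.6870° − -35.6881° = +0.0011°.
ΔN = Δφ × 111000 = 133.2 m; ΔE = Δλ × 111000 × cos(-33.8999°) = +0.0011 × 111000 × 0.830013 = 101.3 m.

ΔE = 101 m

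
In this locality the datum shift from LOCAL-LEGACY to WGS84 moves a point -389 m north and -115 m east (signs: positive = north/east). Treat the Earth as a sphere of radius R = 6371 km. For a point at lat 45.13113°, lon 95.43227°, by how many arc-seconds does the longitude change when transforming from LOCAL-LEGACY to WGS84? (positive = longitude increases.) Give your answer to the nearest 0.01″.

At latitude 45.13113°, cos φ = 0.705487.
One radian of longitude at latitude φ spans R cos φ, so Δλ = ΔE / (R cos φ) = -115.0 / (6371000 × 0.705487) = -2.5586e-05 rad = -5.277″.

Δλ = -5.28″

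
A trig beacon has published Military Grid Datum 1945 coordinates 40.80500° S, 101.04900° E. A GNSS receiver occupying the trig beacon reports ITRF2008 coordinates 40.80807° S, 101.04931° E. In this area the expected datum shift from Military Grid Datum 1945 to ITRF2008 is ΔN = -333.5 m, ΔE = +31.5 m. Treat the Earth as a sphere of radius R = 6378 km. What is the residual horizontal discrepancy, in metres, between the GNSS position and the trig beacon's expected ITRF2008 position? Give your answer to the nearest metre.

Observed coordinate differences: Δφ = -0.00307°, Δλ = +0.00031°.
Converting to metres (1° lat = 111317 m, cos φ = 0.756938): observed ΔN = -341.7 m, observed ΔE = 26.1 m.
Subtracting the expected shift leaves a residual of -341.7 − (-333.5) = -8.2 m north and 26.1 − (31.5) = -5.4 m east.
Residual distance = √((-8.2)² + (-5.4)²) = 9.8 m.

10 m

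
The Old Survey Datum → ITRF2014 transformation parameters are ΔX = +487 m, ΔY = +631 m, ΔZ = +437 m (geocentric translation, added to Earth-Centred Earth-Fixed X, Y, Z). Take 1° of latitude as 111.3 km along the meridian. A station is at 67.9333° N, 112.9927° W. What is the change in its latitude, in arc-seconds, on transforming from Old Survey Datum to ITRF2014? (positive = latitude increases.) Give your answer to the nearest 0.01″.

sin φ = 0.926747, cos φ = 0.375686, sin λ = -0.920555, cos λ = -0.390614.
North component: ΔN = −sin φ cos λ·ΔX − sin φ sin λ·ΔY + cos φ·ΔZ = −(0.926747)(-0.390614)(487) − (0.926747)(-0.920555)(631) + (0.375686)(437) = 878.79 m.
1° of latitude spans 111300 m, so Δφ = 878.79 / 111300 × 3600 = 28.424″.

Δφ = 28.42″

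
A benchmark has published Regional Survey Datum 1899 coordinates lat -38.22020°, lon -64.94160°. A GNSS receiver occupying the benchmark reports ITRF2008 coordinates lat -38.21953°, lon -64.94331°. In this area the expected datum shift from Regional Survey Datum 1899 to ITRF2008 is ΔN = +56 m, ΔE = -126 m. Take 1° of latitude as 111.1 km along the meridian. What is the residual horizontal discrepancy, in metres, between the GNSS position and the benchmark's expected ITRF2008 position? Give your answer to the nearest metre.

30 m

Observed coordinate differences: Δφ = +0.00067°, Δλ = -0.00171°.
Converting to metres (1° lat = 111100 m, cos φ = 0.785639): observed ΔN = 74.4 m, observed ΔE = -149.3 m.
Subtracting the expected shift leaves a residual of 74.4 − (56) = 18.4 m north and -149.3 − (-126) = -23.3 m east.
Residual distance = √(18.4² + (-23.3)²) = 29.7 m.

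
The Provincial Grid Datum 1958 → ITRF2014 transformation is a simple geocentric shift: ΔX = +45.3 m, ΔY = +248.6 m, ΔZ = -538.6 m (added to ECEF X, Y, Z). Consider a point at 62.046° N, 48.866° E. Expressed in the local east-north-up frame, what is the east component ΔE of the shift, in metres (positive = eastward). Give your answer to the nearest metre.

ΔE = 129 m

The local east axis at (φ, λ) is (−sin λ, cos λ, 0), so ΔE = −sin(48.866°)·45.3 + cos(48.866°)·248.6 = 129.42 m.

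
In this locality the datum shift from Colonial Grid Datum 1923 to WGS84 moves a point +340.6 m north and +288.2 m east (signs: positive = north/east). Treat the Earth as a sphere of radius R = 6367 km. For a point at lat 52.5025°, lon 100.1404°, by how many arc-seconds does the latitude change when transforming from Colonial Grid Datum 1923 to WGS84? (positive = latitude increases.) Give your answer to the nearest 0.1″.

Δφ = 11.0″

On a sphere of radius R, 1 rad of latitude = R, so Δφ = ΔN / R = 340.6 / 6367000 = 5.3495e-05 rad = 11.034″.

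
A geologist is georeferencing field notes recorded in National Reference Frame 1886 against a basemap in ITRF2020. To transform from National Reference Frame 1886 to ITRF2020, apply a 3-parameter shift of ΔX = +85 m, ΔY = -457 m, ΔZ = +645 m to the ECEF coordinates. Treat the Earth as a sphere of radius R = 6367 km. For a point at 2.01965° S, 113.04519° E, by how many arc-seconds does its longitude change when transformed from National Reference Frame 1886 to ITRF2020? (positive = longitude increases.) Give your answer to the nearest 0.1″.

sin φ = -0.035242, cos φ = 0.999379, sin λ = 0.920196, cos λ = -0.391457.
East component: ΔE = −sin λ·ΔX + cos λ·ΔY = −(0.920196)(85) + (-0.391457)(-457) = 100.68 m.
1° of latitude spans πR/180 = 111125 m; at latitude φ, 1° of longitude spans that × cos φ = 111056.1 m, so Δλ = 100.68 / 111056.1 × 3600 = 3.264″.

Δλ = 3.3″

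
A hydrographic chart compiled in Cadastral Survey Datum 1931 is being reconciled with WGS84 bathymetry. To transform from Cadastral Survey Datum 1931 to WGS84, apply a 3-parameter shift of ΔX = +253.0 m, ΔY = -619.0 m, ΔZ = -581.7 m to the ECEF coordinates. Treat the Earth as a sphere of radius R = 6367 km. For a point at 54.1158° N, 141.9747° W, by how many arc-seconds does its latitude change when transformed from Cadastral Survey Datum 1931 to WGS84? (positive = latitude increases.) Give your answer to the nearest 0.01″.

Δφ = -15.82″

sin φ = 0.810203, cos φ = 0.586149, sin λ = -0.616009, cos λ = -0.787739.
North component: ΔN = −sin φ cos λ·ΔX − sin φ sin λ·ΔY + cos φ·ΔZ = −(0.810203)(-0.787739)(253.0) − (0.810203)(-0.616009)(-619.0) + (0.586149)(-581.7) = -488.43 m.
1° of latitude spans πR/180 = 111125 m, so Δφ = -488.43 / 111125 × 3600 = -15.823″.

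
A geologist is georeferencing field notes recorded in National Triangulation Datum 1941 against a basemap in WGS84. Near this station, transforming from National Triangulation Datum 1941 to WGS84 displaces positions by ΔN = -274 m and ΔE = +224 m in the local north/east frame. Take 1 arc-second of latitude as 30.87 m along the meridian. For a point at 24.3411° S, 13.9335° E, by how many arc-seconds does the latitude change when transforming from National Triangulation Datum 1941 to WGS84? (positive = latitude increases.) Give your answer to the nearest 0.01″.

1″ of latitude = 30.87 m, so Δφ = -274.0 / 30.87 = -8.876″.

Δφ = -8.88″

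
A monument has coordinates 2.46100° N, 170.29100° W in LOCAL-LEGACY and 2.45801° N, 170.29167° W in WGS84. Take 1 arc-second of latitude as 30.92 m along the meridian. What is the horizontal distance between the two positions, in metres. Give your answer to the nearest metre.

Δφ = 2.45801° − 2.46100° = -0.00299°; Δλ = -170.29167° − -170.29100° = -0.00067°.
1° of latitude = 3600 × 30.92 = 111312 m.
ΔN = Δφ × 111312 = -332.8 m; ΔE = Δλ × 111312 × cos(2.46100°) = -0.00067 × 111312 × 0.999078 = -74.5 m.
Distance = √(ΔE² + ΔN²) = √((-74.5)² + (-332.8)²) = 341.1 m.

341 m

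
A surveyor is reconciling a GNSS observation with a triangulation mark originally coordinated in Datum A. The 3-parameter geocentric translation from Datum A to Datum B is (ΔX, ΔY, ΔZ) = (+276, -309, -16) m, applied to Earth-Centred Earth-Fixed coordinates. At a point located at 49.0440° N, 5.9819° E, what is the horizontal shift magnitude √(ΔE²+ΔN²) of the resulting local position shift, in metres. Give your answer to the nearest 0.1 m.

387.8 m

At φ = 49.0440°, λ = 5.9819°: sin φ = 0.755213, cos φ = 0.655479, sin λ = 0.104214, cos λ = 0.994555.
ΔE = −sin λ·ΔX + cos λ·ΔY = −(0.104214)·(276) + (0.994555)·(-309) = -336.08 m.
ΔN = −sin φ cos λ·ΔX − sin φ sin λ·ΔY + cos φ·ΔZ = −(0.755213)(0.994555)(276) − (0.755213)(0.104214)(-309) + (0.655479)(-16) = -193.47 m.
Horizontal magnitude = √(ΔE² + ΔN²) = √((-336.08)² + (-193.47)²) = 387.79 m.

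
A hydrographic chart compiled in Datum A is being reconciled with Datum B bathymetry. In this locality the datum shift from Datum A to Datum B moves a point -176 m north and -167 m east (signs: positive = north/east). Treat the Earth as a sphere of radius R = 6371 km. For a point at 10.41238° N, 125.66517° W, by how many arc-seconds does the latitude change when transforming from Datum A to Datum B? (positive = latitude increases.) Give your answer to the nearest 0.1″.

On a sphere of radius R, 1 rad of latitude = R, so Δφ = ΔN / R = -176.0 / 6371000 = -2.7625e-05 rad = -5.698″.

Δφ = -5.7″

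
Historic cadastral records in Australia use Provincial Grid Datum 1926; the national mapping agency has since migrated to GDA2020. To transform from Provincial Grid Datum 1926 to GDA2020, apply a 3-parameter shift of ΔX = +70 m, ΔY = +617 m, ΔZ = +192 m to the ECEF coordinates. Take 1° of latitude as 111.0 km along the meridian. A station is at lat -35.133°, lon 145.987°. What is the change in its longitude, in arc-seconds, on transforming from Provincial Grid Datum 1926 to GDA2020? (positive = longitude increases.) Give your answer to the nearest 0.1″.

Δλ = -21.8″

sin φ = -0.575476, cos φ = 0.817818, sin λ = 0.559381, cos λ = -0.828911.
East component: ΔE = −sin λ·ΔX + cos λ·ΔY = −(0.559381)(70) + (-0.828911)(617) = -550.59 m.
1° of latitude spans 111000 m; at latitude φ, 1° of longitude spans that × cos φ = 90777.8 m, so Δλ = -550.59 / 90777.8 × 3600 = -21.835″.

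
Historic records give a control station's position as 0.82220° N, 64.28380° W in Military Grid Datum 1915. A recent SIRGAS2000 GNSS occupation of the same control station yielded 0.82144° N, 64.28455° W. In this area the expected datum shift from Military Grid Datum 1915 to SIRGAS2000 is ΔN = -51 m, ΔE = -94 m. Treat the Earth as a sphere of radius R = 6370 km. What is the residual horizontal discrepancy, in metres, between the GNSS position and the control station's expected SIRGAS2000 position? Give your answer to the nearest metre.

Observed coordinate differences: Δφ = -0.00076°, Δλ = -0.00075°.
Converting to metres (1° lat = 111177 m, cos φ = 0.999897): observed ΔN = -84.5 m, observed ΔE = -83.4 m.
Subtracting the expected shift leaves a residual of -84.5 − (-51) = -33.5 m north and -83.4 − (-94) = 10.6 m east.
Residual distance = √((-33.5)² + 10.6²) = 35.1 m.

35 m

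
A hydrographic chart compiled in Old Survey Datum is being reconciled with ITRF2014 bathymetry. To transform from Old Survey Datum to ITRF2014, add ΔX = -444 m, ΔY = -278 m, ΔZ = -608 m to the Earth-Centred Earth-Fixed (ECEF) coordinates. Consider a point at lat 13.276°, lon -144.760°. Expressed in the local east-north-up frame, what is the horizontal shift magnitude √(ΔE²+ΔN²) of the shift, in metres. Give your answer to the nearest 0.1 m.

712.5 m

The local east axis at (φ, λ) is (−sin λ, cos λ, 0), so ΔE = −sin(-144.760°)·(-444) + cos(-144.760°)·(-278) = -29.13 m.
The local north axis is (−sin φ cos λ, −sin φ sin λ, cos φ), giving ΔN = -83.276 − 36.836 − 591.751 = -711.86 m.
Horizontal magnitude = √(ΔE² + ΔN²) = √((-29.13)² + (-711.86)²) = 712.46 m.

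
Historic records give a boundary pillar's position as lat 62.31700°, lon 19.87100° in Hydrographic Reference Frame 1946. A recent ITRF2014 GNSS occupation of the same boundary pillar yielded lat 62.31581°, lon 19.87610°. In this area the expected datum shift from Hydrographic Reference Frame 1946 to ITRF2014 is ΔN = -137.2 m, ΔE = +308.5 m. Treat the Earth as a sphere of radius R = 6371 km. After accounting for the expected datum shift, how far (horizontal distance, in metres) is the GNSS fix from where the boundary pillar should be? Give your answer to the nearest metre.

45 m

Observed coordinate differences: Δφ = -0.00119°, Δλ = +0.00510°.
Converting to metres (1° lat = 111195 m, cos φ = 0.464579): observed ΔN = -132.3 m, observed ΔE = 263.5 m.
Subtracting the expected shift leaves a residual of -132.3 − (-137.2) = 4.9 m north and 263.5 − (308.5) = -45.0 m east.
Residual distance = √(4.9² + (-45.0)²) = 45.3 m.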